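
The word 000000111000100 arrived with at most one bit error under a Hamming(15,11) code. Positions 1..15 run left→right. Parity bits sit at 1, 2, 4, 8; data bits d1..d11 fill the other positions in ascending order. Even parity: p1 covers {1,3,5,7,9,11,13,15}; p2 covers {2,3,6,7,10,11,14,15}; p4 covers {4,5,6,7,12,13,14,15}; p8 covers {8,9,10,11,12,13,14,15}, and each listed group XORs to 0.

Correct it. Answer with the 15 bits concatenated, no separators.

000000111010100

s1 (pos 1,3,5,7,9,11,13,15): 0⊕0⊕0⊕1⊕1⊕0⊕1⊕0 = 1
s2 (pos 2,3,6,7,10,11,14,15): 0⊕0⊕0⊕1⊕0⊕0⊕0⊕0 = 1
s4 (pos 4,5,6,7,12,13,14,15): 0⊕0⊕0⊕1⊕0⊕1⊕0⊕0 = 0
s8 (pos 8,9,10,11,12,13,14,15): 1⊕1⊕0⊕0⊕0⊕1⊕0⊕0 = 1
Syndrome s8…s1 = 1011 → error at position 11.
Flip position 11: 000000111000100 → 000000111010100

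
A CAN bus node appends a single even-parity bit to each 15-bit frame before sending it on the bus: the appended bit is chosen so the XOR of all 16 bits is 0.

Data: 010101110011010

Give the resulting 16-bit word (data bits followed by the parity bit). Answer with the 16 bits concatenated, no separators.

0101011100110100

XOR of the 15 data bits: 0⊕1⊕0⊕1⊕0⊕1⊕1⊕1⊕0⊕0⊕1⊕1⊕0⊕1⊕0 = 0
Parity bit = 0 (so all 16 bits XOR to 0).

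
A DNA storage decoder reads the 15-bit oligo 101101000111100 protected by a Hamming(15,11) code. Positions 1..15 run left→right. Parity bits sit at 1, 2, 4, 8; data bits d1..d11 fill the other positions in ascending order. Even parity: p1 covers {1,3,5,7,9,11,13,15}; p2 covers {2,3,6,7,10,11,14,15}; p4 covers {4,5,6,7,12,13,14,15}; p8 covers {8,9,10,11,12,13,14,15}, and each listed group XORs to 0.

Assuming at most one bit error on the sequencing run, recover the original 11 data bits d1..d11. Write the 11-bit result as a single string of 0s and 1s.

10100111100

s1 (pos 1,3,5,7,9,11,13,15): 1⊕1⊕0⊕0⊕0⊕1⊕1⊕0 = 0
s2 (pos 2,3,6,7,10,11,14,15): 0⊕1⊕1⊕0⊕1⊕1⊕0⊕0 = 0
s4 (pos 4,5,6,7,12,13,14,15): 1⊕0⊕1⊕0⊕1⊕1⊕0⊕0 = 0
s8 (pos 8,9,10,11,12,13,14,15): 0⊕0⊕1⊕1⊕1⊕1⊕0⊕0 = 0
Syndrome s8…s1 = 0000 → no error.
Read data bits from positions 3,5,6,7,9,10,11,12,13,14,15: 10100111100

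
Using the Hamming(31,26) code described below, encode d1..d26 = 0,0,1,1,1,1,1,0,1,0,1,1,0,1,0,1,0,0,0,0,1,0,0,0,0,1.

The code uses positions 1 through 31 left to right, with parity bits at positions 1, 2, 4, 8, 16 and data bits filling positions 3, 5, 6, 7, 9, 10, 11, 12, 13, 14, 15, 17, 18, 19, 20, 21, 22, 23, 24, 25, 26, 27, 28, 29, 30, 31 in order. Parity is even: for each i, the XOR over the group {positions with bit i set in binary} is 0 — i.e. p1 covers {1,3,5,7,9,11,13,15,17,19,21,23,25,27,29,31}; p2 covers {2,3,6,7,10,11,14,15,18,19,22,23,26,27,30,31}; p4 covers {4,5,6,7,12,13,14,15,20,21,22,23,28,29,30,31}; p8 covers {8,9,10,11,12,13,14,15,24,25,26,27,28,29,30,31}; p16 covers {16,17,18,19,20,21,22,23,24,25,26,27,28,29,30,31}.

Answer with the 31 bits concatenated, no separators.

1000011111101011101010000100001

Place data at non-parity positions: p1 p2 0 p4 0 1 1 p8 1 1 1 0 1 0 1 p16 1 0 1 0 1 0 0 0 0 1 0 0 0 0 1
p1 (pos 1,3,5,7,9,11,13,15,17,19,21,23,25,27,29,31): XOR of data positions = 0⊕0⊕1⊕1⊕1⊕1⊕1⊕1⊕1⊕1⊕0⊕0⊕0⊕0⊕1 = 1
p2 (pos 2,3,6,7,10,11,14,15,18,19,22,23,26,27,30,31): XOR of data positions = 0⊕1⊕1⊕1⊕1⊕0⊕1⊕0⊕1⊕0⊕0⊕1⊕0⊕0⊕1 = 0
p4 (pos 4,5,6,7,12,13,14,15,20,21,22,23,28,29,30,31): XOR of data positions = 0⊕1⊕1⊕0⊕1⊕0⊕1⊕0⊕1⊕0⊕0⊕0⊕0⊕0⊕1 = 0
p8 (pos 8,9,10,11,12,13,14,15,24,25,26,27,28,29,30,31): XOR of data positions = 1⊕1⊕1⊕0⊕1⊕0⊕1⊕0⊕0⊕1⊕0⊕0⊕0⊕0⊕1 = 1
p16 (pos 16,17,18,19,20,21,22,23,24,25,26,27,28,29,30,31): XOR of data positions = 1⊕0⊕1⊕0⊕1⊕0⊕0⊕0⊕0⊕1⊕0⊕0⊕0⊕0⊕1 = 1
Codeword: 1000011111101011101010000100001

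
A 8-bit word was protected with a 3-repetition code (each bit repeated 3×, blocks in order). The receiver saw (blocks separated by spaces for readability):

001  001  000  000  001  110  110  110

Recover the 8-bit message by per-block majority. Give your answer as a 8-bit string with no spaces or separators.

00000111

Block 1 (001): 1 one → 0
Block 2 (001): 1 one → 0
Block 3 (000): 0 ones → 0
Block 4 (000): 0 ones → 0
Block 5 (001): 1 one → 0
Block 6 (110): 2 ones → 1
Block 7 (110): 2 ones → 1
Block 8 (110): 2 ones → 1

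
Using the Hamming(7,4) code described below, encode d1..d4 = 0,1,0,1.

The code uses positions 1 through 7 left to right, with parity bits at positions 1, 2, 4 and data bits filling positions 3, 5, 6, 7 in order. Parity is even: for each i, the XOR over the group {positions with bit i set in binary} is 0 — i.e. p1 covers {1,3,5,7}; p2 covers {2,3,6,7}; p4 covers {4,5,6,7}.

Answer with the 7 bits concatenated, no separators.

Place data at non-parity positions: p1 p2 0 p4 1 0 1
p1 (pos 1,3,5,7): XOR of data positions = 0⊕1⊕1 = 0
p2 (pos 2,3,6,7): XOR of data positions = 0⊕0⊕1 = 1
p4 (pos 4,5,6,7): XOR of data positions = 1⊕0⊕1 = 0
Codeword: 0100101

0100101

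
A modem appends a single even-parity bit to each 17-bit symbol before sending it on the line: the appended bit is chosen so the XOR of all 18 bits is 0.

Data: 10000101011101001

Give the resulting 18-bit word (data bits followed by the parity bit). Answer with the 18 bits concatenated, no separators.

XOR of the 17 data bits: 1⊕0⊕0⊕0⊕0⊕1⊕0⊕1⊕0⊕1⊕1⊕1⊕0⊕1⊕0⊕0⊕1 = 0
Parity bit = 0 (so all 18 bits XOR to 0).

100001010111010010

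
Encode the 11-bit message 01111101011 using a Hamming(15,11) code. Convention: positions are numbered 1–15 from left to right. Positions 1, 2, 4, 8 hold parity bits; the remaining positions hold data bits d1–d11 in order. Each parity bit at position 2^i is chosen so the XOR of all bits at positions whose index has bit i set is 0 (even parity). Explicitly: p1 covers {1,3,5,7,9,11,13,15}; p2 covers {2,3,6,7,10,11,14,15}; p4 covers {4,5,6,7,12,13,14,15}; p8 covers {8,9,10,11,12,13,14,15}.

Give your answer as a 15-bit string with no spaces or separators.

010011111101011

Place data at non-parity positions: p1 p2 0 p4 1 1 1 p8 1 1 0 1 0 1 1
p1 (pos 1,3,5,7,9,11,13,15): XOR of data positions = 0⊕1⊕1⊕1⊕0⊕0⊕1 = 0
p2 (pos 2,3,6,7,10,11,14,15): XOR of data positions = 0⊕1⊕1⊕1⊕0⊕1⊕1 = 1
p4 (pos 4,5,6,7,12,13,14,15): XOR of data positions = 1⊕1⊕1⊕1⊕0⊕1⊕1 = 0
p8 (pos 8,9,10,11,12,13,14,15): XOR of data positions = 1⊕1⊕0⊕1⊕0⊕1⊕1 = 1
Codeword: 010011111101011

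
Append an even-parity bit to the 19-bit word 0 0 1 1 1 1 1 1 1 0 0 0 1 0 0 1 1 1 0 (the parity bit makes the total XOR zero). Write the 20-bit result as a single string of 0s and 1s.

XOR of the 19 data bits: 0⊕0⊕1⊕1⊕1⊕1⊕1⊕1⊕1⊕0⊕0⊕0⊕1⊕0⊕0⊕1⊕1⊕1⊕0 = 1
Parity bit = 1 (so all 20 bits XOR to 0).

00111111100010011101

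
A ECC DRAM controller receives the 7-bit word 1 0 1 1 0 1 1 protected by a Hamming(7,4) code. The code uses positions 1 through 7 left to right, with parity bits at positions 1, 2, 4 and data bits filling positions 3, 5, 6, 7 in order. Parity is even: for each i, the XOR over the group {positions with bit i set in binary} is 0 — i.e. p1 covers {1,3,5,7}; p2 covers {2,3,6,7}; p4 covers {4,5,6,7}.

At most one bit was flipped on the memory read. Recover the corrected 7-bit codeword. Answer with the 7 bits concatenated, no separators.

s1 (pos 1,3,5,7): 1⊕1⊕0⊕1 = 1
s2 (pos 2,3,6,7): 0⊕1⊕1⊕1 = 1
s4 (pos 4,5,6,7): 1⊕0⊕1⊕1 = 1
Syndrome s4…s1 = 111 → error at position 7.
Flip position 7: 1011011 → 1011010

1011010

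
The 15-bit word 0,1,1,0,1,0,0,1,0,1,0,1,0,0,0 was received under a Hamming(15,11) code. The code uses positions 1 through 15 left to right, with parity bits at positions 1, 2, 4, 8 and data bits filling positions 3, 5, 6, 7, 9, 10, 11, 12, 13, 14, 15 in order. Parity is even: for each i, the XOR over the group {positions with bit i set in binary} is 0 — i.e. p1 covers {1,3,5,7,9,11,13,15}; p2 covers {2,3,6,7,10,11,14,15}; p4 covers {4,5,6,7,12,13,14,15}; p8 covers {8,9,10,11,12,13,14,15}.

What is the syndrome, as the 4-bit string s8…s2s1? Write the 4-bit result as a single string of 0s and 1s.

s1 (pos 1,3,5,7,9,11,13,15): 0⊕1⊕1⊕0⊕0⊕0⊕0⊕0 = 0
s2 (pos 2,3,6,7,10,11,14,15): 1⊕1⊕0⊕0⊕1⊕0⊕0⊕0 = 1
s4 (pos 4,5,6,7,12,13,14,15): 0⊕1⊕0⊕0⊕1⊕0⊕0⊕0 = 0
s8 (pos 8,9,10,11,12,13,14,15): 1⊕0⊕1⊕0⊕1⊕0⊕0⊕0 = 1
Syndrome s8…s1 = 1010 → error at position 10.

1010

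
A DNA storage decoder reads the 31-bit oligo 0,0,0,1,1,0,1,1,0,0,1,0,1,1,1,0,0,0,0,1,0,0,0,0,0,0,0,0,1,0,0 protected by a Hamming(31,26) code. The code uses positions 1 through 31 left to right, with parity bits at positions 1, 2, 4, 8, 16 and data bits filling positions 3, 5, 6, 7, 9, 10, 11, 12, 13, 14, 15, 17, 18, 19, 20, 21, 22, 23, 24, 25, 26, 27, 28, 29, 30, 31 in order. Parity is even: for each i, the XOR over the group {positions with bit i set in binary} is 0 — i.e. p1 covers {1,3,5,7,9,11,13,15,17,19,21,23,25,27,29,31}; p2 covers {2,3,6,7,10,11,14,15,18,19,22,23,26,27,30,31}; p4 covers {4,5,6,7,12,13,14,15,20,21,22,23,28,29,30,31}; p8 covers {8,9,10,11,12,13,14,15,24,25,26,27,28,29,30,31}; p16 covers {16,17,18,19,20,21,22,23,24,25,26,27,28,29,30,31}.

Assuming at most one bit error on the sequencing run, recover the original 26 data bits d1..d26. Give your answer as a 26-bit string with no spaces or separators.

01010010111000100000000100

s1 (pos 1,3,5,7,9,11,13,15,17,19,21,23,25,27,29,31): 0⊕0⊕1⊕1⊕0⊕1⊕1⊕1⊕0⊕0⊕0⊕0⊕0⊕0⊕1⊕0 = 0
s2 (pos 2,3,6,7,10,11,14,15,18,19,22,23,26,27,30,31): 0⊕0⊕0⊕1⊕0⊕1⊕1⊕1⊕0⊕0⊕0⊕0⊕0⊕0⊕0⊕0 = 0
s4 (pos 4,5,6,7,12,13,14,15,20,21,22,23,28,29,30,31): 1⊕1⊕0⊕1⊕0⊕1⊕1⊕1⊕1⊕0⊕0⊕0⊕0⊕1⊕0⊕0 = 0
s8 (pos 8,9,10,11,12,13,14,15,24,25,26,27,28,29,30,31): 1⊕0⊕0⊕1⊕0⊕1⊕1⊕1⊕0⊕0⊕0⊕0⊕0⊕1⊕0⊕0 = 0
s16 (pos 16,17,18,19,20,21,22,23,24,25,26,27,28,29,30,31): 0⊕0⊕0⊕0⊕1⊕0⊕0⊕0⊕0⊕0⊕0⊕0⊕0⊕1⊕0⊕0 = 0
Syndrome s16…s1 = 00000 → no error.
Read data bits from positions 3,5,6,7,9,10,11,12,13,14,15,17,18,19,20,21,22,23,24,25,26,27,28,29,30,31: 01010010111000100000000100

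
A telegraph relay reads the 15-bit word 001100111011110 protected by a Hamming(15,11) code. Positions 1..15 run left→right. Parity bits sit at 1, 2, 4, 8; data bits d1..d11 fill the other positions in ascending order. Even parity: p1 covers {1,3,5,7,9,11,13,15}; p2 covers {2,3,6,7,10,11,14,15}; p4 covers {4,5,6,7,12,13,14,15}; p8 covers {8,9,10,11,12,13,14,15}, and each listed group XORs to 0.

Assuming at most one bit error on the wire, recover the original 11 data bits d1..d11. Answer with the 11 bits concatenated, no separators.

s1 (pos 1,3,5,7,9,11,13,15): 0⊕1⊕0⊕1⊕1⊕1⊕1⊕0 = 1
s2 (pos 2,3,6,7,10,11,14,15): 0⊕1⊕0⊕1⊕0⊕1⊕1⊕0 = 0
s4 (pos 4,5,6,7,12,13,14,15): 1⊕0⊕0⊕1⊕1⊕1⊕1⊕0 = 1
s8 (pos 8,9,10,11,12,13,14,15): 1⊕1⊕0⊕1⊕1⊕1⊕1⊕0 = 0
Syndrome s8…s1 = 0101 → error at position 5.
Flip position 5: 001100111011110 → 001110111011110
Read data bits from positions 3,5,6,7,9,10,11,12,13,14,15: 11011011110

11011011110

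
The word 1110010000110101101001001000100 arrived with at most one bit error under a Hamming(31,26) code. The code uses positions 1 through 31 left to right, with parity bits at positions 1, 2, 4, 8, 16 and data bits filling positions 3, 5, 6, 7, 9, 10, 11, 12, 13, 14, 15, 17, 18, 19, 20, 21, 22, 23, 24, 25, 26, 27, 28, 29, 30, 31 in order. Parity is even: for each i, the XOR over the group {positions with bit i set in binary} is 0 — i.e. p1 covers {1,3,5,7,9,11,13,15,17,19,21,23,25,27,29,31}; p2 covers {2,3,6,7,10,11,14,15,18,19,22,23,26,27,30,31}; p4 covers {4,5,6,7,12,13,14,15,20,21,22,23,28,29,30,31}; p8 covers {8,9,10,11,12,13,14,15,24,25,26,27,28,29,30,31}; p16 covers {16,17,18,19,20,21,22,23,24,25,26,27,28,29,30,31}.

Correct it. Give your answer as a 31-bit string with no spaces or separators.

s1 (pos 1,3,5,7,9,11,13,15,17,19,21,23,25,27,29,31): 1⊕1⊕0⊕0⊕0⊕1⊕0⊕0⊕1⊕1⊕0⊕0⊕1⊕0⊕1⊕0 = 1
s2 (pos 2,3,6,7,10,11,14,15,18,19,22,23,26,27,30,31): 1⊕1⊕1⊕0⊕0⊕1⊕1⊕0⊕0⊕1⊕1⊕0⊕0⊕0⊕0⊕0 = 1
s4 (pos 4,5,6,7,12,13,14,15,20,21,22,23,28,29,30,31): 0⊕0⊕1⊕0⊕1⊕0⊕1⊕0⊕0⊕0⊕1⊕0⊕0⊕1⊕0⊕0 = 1
s8 (pos 8,9,10,11,12,13,14,15,24,25,26,27,28,29,30,31): 0⊕0⊕0⊕1⊕1⊕0⊕1⊕0⊕0⊕1⊕0⊕0⊕0⊕1⊕0⊕0 = 1
s16 (pos 16,17,18,19,20,21,22,23,24,25,26,27,28,29,30,31): 1⊕1⊕0⊕1⊕0⊕0⊕1⊕0⊕0⊕1⊕0⊕0⊕0⊕1⊕0⊕0 = 0
Syndrome s16…s1 = 01111 → error at position 15.
Flip position 15: 1110010000110101101001001000100 → 1110010000110111101001001000100

1110010000110111101001001000100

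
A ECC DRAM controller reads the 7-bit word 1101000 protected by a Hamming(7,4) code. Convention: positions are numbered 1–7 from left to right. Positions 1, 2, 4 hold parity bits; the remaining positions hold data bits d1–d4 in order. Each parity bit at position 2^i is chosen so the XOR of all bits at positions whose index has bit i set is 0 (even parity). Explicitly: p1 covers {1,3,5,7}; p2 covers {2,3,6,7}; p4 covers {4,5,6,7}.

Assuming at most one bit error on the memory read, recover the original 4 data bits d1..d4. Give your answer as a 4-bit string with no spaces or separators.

s1 (pos 1,3,5,7): 1⊕0⊕0⊕0 = 1
s2 (pos 2,3,6,7): 1⊕0⊕0⊕0 = 1
s4 (pos 4,5,6,7): 1⊕0⊕0⊕0 = 1
Syndrome s4…s1 = 111 → error at position 7.
Flip position 7: 1101000 → 1101001
Read data bits from positions 3,5,6,7: 0001

0001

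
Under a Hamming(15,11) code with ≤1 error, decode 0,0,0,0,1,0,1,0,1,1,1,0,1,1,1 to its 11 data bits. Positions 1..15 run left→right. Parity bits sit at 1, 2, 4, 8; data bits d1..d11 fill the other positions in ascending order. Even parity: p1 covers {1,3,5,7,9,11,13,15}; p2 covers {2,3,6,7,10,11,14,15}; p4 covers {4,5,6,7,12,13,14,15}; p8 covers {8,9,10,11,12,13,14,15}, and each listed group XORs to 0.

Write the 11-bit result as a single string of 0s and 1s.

s1 (pos 1,3,5,7,9,11,13,15): 0⊕0⊕1⊕1⊕1⊕1⊕1⊕1 = 0
s2 (pos 2,3,6,7,10,11,14,15): 0⊕0⊕0⊕1⊕1⊕1⊕1⊕1 = 1
s4 (pos 4,5,6,7,12,13,14,15): 0⊕1⊕0⊕1⊕0⊕1⊕1⊕1 = 1
s8 (pos 8,9,10,11,12,13,14,15): 0⊕1⊕1⊕1⊕0⊕1⊕1⊕1 = 0
Syndrome s8…s1 = 0110 → error at position 6.
Flip position 6: 000010101110111 → 000011101110111
Read data bits from positions 3,5,6,7,9,10,11,12,13,14,15: 01111110111

01111110111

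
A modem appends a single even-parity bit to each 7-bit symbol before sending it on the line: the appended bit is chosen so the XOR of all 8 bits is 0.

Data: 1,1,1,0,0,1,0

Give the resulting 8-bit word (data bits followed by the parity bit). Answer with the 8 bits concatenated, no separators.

11100100

XOR of the 7 data bits: 1⊕1⊕1⊕0⊕0⊕1⊕0 = 0
Parity bit = 0 (so all 8 bits XOR to 0).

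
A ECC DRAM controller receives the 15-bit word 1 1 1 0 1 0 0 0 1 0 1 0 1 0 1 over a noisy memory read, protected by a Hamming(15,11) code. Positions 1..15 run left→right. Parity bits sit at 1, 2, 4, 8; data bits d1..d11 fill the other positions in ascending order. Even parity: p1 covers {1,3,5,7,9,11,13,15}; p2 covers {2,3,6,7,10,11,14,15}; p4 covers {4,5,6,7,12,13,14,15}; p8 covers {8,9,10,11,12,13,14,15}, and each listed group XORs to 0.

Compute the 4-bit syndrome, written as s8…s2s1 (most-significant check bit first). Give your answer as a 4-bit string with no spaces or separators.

0101

s1 (pos 1,3,5,7,9,11,13,15): 1⊕1⊕1⊕0⊕1⊕1⊕1⊕1 = 1
s2 (pos 2,3,6,7,10,11,14,15): 1⊕1⊕0⊕0⊕0⊕1⊕0⊕1 = 0
s4 (pos 4,5,6,7,12,13,14,15): 0⊕1⊕0⊕0⊕0⊕1⊕0⊕1 = 1
s8 (pos 8,9,10,11,12,13,14,15): 0⊕1⊕0⊕1⊕0⊕1⊕0⊕1 = 0
Syndrome s8…s1 = 0101 → error at position 5.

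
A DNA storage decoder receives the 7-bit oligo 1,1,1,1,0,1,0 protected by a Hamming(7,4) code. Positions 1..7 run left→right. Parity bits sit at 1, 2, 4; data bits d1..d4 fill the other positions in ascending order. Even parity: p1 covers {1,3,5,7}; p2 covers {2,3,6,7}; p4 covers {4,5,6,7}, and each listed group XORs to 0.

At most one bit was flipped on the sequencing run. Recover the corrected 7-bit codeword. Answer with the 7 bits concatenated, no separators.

s1 (pos 1,3,5,7): 1⊕1⊕0⊕0 = 0
s2 (pos 2,3,6,7): 1⊕1⊕1⊕0 = 1
s4 (pos 4,5,6,7): 1⊕0⊕1⊕0 = 0
Syndrome s4…s1 = 010 → error at position 2.
Flip position 2: 1111010 → 1011010

1011010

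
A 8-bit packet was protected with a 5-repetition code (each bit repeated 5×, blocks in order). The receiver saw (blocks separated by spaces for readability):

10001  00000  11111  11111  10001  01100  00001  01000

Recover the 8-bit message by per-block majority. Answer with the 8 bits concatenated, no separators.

Block 1 (10001): 2 ones → 0
Block 2 (00000): 0 ones → 0
Block 3 (11111): 5 ones → 1
Block 4 (11111): 5 ones → 1
Block 5 (10001): 2 ones → 0
Block 6 (01100): 2 ones → 0
Block 7 (00001): 1 one → 0
Block 8 (01000): 1 one → 0

00110000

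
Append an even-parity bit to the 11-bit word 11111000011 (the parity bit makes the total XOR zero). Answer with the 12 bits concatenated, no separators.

XOR of the 11 data bits: 1⊕1⊕1⊕1⊕1⊕0⊕0⊕0⊕0⊕1⊕1 = 1
Parity bit = 1 (so all 12 bits XOR to 0).

111110000111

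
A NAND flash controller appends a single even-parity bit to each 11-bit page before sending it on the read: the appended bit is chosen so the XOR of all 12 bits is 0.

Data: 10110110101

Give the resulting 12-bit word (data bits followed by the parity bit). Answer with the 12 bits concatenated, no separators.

XOR of the 11 data bits: 1⊕0⊕1⊕1⊕0⊕1⊕1⊕0⊕1⊕0⊕1 = 1
Parity bit = 1 (so all 12 bits XOR to 0).

101101101011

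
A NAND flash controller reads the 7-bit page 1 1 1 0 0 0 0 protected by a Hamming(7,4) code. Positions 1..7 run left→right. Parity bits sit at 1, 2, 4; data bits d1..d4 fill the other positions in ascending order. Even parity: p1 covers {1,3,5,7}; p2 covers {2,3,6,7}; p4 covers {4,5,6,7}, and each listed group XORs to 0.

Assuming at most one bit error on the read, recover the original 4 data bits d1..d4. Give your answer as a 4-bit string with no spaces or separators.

s1 (pos 1,3,5,7): 1⊕1⊕0⊕0 = 0
s2 (pos 2,3,6,7): 1⊕1⊕0⊕0 = 0
s4 (pos 4,5,6,7): 0⊕0⊕0⊕0 = 0
Syndrome s4…s1 = 000 → no error.
Read data bits from positions 3,5,6,7: 1000

1000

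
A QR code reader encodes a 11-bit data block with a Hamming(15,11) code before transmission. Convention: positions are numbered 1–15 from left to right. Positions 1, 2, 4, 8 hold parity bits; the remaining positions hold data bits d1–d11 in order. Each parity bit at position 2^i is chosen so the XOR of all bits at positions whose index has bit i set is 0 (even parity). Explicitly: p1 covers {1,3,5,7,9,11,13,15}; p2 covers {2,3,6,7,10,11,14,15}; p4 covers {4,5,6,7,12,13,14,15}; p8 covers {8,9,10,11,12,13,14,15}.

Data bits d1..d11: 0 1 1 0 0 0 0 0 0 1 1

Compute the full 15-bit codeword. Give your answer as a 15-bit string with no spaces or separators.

010011000000011

Place data at non-parity positions: p1 p2 0 p4 1 1 0 p8 0 0 0 0 0 1 1
p1 (pos 1,3,5,7,9,11,13,15): XOR of data positions = 0⊕1⊕0⊕0⊕0⊕0⊕1 = 0
p2 (pos 2,3,6,7,10,11,14,15): XOR of data positions = 0⊕1⊕0⊕0⊕0⊕1⊕1 = 1
p4 (pos 4,5,6,7,12,13,14,15): XOR of data positions = 1⊕1⊕0⊕0⊕0⊕1⊕1 = 0
p8 (pos 8,9,10,11,12,13,14,15): XOR of data positions = 0⊕0⊕0⊕0⊕0⊕1⊕1 = 0
Codeword: 010011000000011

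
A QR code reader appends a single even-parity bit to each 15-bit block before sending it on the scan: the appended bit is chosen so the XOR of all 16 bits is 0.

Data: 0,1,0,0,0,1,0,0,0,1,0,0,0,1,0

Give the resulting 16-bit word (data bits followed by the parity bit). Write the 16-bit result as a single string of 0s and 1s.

XOR of the 15 data bits: 0⊕1⊕0⊕0⊕0⊕1⊕0⊕0⊕0⊕1⊕0⊕0⊕0⊕1⊕0 = 0
Parity bit = 0 (so all 16 bits XOR to 0).

0100010001000100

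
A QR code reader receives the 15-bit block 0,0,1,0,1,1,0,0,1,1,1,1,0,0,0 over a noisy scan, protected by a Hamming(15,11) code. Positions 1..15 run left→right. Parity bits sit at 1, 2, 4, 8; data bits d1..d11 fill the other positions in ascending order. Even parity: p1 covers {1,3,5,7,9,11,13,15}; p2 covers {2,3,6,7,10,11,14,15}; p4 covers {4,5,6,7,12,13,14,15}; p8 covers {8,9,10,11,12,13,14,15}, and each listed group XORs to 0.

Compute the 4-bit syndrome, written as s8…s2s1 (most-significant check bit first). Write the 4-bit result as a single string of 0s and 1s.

0100

s1 (pos 1,3,5,7,9,11,13,15): 0⊕1⊕1⊕0⊕1⊕1⊕0⊕0 = 0
s2 (pos 2,3,6,7,10,11,14,15): 0⊕1⊕1⊕0⊕1⊕1⊕0⊕0 = 0
s4 (pos 4,5,6,7,12,13,14,15): 0⊕1⊕1⊕0⊕1⊕0⊕0⊕0 = 1
s8 (pos 8,9,10,11,12,13,14,15): 0⊕1⊕1⊕1⊕1⊕0⊕0⊕0 = 0
Syndrome s8…s1 = 0100 → error at position 4.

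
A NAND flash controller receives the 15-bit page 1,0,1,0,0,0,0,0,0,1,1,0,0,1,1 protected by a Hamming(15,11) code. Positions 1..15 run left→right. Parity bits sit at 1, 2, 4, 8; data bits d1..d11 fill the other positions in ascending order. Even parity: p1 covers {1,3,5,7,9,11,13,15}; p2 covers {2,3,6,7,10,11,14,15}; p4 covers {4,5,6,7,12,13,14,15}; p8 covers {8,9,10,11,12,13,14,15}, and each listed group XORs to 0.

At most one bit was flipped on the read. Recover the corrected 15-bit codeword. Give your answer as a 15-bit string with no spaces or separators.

111000000110011

s1 (pos 1,3,5,7,9,11,13,15): 1⊕1⊕0⊕0⊕0⊕1⊕0⊕1 = 0
s2 (pos 2,3,6,7,10,11,14,15): 0⊕1⊕0⊕0⊕1⊕1⊕1⊕1 = 1
s4 (pos 4,5,6,7,12,13,14,15): 0⊕0⊕0⊕0⊕0⊕0⊕1⊕1 = 0
s8 (pos 8,9,10,11,12,13,14,15): 0⊕0⊕1⊕1⊕0⊕0⊕1⊕1 = 0
Syndrome s8…s1 = 0010 → error at position 2.
Flip position 2: 101000000110011 → 111000000110011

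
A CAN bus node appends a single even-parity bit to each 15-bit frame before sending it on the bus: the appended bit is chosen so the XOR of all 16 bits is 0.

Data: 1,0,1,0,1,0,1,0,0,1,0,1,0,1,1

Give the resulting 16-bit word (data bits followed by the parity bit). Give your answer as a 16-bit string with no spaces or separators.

XOR of the 15 data bits: 1⊕0⊕1⊕0⊕1⊕0⊕1⊕0⊕0⊕1⊕0⊕1⊕0⊕1⊕1 = 0
Parity bit = 0 (so all 16 bits XOR to 0).

1010101001010110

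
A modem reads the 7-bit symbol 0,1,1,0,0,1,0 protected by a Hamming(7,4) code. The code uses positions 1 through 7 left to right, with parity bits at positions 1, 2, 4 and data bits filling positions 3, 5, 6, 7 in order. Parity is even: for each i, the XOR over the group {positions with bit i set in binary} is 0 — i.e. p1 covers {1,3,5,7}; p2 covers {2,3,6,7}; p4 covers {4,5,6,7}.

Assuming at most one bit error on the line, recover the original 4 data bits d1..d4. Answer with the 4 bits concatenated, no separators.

1011

s1 (pos 1,3,5,7): 0⊕1⊕0⊕0 = 1
s2 (pos 2,3,6,7): 1⊕1⊕1⊕0 = 1
s4 (pos 4,5,6,7): 0⊕0⊕1⊕0 = 1
Syndrome s4…s1 = 111 → error at position 7.
Flip position 7: 0110010 → 0110011
Read data bits from positions 3,5,6,7: 1011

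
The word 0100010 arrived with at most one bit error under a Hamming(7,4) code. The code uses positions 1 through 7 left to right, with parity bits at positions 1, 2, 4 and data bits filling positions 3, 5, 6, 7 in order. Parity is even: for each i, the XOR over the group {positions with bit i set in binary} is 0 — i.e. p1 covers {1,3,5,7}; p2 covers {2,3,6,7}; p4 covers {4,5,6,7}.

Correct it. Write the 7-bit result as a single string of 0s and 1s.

s1 (pos 1,3,5,7): 0⊕0⊕0⊕0 = 0
s2 (pos 2,3,6,7): 1⊕0⊕1⊕0 = 0
s4 (pos 4,5,6,7): 0⊕0⊕1⊕0 = 1
Syndrome s4…s1 = 100 → error at position 4.
Flip position 4: 0100010 → 0101010

0101010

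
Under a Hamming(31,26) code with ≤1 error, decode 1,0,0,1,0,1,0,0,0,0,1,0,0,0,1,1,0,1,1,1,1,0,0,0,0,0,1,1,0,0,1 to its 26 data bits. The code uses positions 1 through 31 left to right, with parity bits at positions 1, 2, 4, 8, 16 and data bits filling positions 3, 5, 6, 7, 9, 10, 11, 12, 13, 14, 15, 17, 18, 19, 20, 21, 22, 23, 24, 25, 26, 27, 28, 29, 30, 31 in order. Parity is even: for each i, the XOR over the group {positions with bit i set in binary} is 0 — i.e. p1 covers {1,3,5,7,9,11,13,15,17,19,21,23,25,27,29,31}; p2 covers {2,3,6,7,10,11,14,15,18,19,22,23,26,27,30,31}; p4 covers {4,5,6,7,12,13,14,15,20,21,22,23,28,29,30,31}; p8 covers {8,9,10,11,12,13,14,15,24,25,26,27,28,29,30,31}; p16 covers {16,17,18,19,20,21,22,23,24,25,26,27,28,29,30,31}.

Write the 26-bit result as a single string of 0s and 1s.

00100010000011110000011001

s1 (pos 1,3,5,7,9,11,13,15,17,19,21,23,25,27,29,31): 1⊕0⊕0⊕0⊕0⊕1⊕0⊕1⊕0⊕1⊕1⊕0⊕0⊕1⊕0⊕1 = 1
s2 (pos 2,3,6,7,10,11,14,15,18,19,22,23,26,27,30,31): 0⊕0⊕1⊕0⊕0⊕1⊕0⊕1⊕1⊕1⊕0⊕0⊕0⊕1⊕0⊕1 = 1
s4 (pos 4,5,6,7,12,13,14,15,20,21,22,23,28,29,30,31): 1⊕0⊕1⊕0⊕0⊕0⊕0⊕1⊕1⊕1⊕0⊕0⊕1⊕0⊕0⊕1 = 1
s8 (pos 8,9,10,11,12,13,14,15,24,25,26,27,28,29,30,31): 0⊕0⊕0⊕1⊕0⊕0⊕0⊕1⊕0⊕0⊕0⊕1⊕1⊕0⊕0⊕1 = 1
s16 (pos 16,17,18,19,20,21,22,23,24,25,26,27,28,29,30,31): 1⊕0⊕1⊕1⊕1⊕1⊕0⊕0⊕0⊕0⊕0⊕1⊕1⊕0⊕0⊕1 = 0
Syndrome s16…s1 = 01111 → error at position 15.
Flip position 15: 1001010000100011011110000011001 → 1001010000100001011110000011001
Read data bits from positions 3,5,6,7,9,10,11,12,13,14,15,17,18,19,20,21,22,23,24,25,26,27,28,29,30,31: 00100010000011110000011001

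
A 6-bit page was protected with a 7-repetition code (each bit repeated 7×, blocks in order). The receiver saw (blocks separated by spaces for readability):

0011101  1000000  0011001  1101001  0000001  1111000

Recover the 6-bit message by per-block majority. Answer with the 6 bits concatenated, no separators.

Block 1 (0011101): 4 ones → 1
Block 2 (1000000): 1 one → 0
Block 3 (0011001): 3 ones → 0
Block 4 (1101001): 4 ones → 1
Block 5 (0000001): 1 one → 0
Block 6 (1111000): 4 ones → 1

100101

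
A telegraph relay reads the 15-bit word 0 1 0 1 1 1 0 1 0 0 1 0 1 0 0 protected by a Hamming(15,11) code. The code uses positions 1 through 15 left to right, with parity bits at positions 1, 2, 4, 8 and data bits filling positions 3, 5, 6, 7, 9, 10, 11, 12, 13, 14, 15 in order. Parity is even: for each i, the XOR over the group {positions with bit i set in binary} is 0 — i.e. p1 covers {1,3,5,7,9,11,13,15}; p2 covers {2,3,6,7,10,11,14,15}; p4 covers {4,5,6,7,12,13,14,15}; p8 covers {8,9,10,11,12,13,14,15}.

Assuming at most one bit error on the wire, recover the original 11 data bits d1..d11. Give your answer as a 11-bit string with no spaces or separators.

s1 (pos 1,3,5,7,9,11,13,15): 0⊕0⊕1⊕0⊕0⊕1⊕1⊕0 = 1
s2 (pos 2,3,6,7,10,11,14,15): 1⊕0⊕1⊕0⊕0⊕1⊕0⊕0 = 1
s4 (pos 4,5,6,7,12,13,14,15): 1⊕1⊕1⊕0⊕0⊕1⊕0⊕0 = 0
s8 (pos 8,9,10,11,12,13,14,15): 1⊕0⊕0⊕1⊕0⊕1⊕0⊕0 = 1
Syndrome s8…s1 = 1011 → error at position 11.
Flip position 11: 010111010010100 → 010111010000100
Read data bits from positions 3,5,6,7,9,10,11,12,13,14,15: 01100000100

01100000100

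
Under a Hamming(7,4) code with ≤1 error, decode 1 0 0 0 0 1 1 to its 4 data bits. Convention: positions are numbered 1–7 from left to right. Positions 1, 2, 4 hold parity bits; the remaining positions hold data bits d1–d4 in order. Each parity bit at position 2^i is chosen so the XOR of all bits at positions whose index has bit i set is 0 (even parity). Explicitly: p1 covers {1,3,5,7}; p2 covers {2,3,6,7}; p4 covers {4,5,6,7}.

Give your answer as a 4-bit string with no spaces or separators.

s1 (pos 1,3,5,7): 1⊕0⊕0⊕1 = 0
s2 (pos 2,3,6,7): 0⊕0⊕1⊕1 = 0
s4 (pos 4,5,6,7): 0⊕0⊕1⊕1 = 0
Syndrome s4…s1 = 000 → no error.
Read data bits from positions 3,5,6,7: 0011

0011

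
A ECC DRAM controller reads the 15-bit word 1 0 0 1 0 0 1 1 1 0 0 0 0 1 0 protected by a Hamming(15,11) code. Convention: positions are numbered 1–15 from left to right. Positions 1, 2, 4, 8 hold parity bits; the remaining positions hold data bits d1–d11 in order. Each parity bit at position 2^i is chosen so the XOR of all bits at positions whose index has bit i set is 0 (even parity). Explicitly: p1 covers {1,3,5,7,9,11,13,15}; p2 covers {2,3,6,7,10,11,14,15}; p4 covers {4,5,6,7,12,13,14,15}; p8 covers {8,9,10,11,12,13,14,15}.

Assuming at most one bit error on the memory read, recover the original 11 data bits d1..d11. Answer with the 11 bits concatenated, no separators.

s1 (pos 1,3,5,7,9,11,13,15): 1⊕0⊕0⊕1⊕1⊕0⊕0⊕0 = 1
s2 (pos 2,3,6,7,10,11,14,15): 0⊕0⊕0⊕1⊕0⊕0⊕1⊕0 = 0
s4 (pos 4,5,6,7,12,13,14,15): 1⊕0⊕0⊕1⊕0⊕0⊕1⊕0 = 1
s8 (pos 8,9,10,11,12,13,14,15): 1⊕1⊕0⊕0⊕0⊕0⊕1⊕0 = 1
Syndrome s8…s1 = 1101 → error at position 13.
Flip position 13: 100100111000010 → 100100111000110
Read data bits from positions 3,5,6,7,9,10,11,12,13,14,15: 00011000110

00011000110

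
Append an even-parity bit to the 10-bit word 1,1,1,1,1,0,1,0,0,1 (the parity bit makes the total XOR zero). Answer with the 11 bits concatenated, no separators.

11111010011

XOR of the 10 data bits: 1⊕1⊕1⊕1⊕1⊕0⊕1⊕0⊕0⊕1 = 1
Parity bit = 1 (so all 11 bits XOR to 0).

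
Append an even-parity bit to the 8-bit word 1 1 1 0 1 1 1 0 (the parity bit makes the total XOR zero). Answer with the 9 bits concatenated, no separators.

XOR of the 8 data bits: 1⊕1⊕1⊕0⊕1⊕1⊕1⊕0 = 0
Parity bit = 0 (so all 9 bits XOR to 0).

111011100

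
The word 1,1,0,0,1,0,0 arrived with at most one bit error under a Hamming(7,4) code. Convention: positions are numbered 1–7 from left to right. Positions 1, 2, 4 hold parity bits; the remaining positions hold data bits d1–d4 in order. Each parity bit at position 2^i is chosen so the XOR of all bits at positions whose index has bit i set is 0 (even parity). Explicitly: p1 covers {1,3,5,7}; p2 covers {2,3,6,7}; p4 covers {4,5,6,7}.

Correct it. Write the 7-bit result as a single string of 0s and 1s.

1100110

s1 (pos 1,3,5,7): 1⊕0⊕1⊕0 = 0
s2 (pos 2,3,6,7): 1⊕0⊕0⊕0 = 1
s4 (pos 4,5,6,7): 0⊕1⊕0⊕0 = 1
Syndrome s4…s1 = 110 → error at position 6.
Flip position 6: 1100100 → 1100110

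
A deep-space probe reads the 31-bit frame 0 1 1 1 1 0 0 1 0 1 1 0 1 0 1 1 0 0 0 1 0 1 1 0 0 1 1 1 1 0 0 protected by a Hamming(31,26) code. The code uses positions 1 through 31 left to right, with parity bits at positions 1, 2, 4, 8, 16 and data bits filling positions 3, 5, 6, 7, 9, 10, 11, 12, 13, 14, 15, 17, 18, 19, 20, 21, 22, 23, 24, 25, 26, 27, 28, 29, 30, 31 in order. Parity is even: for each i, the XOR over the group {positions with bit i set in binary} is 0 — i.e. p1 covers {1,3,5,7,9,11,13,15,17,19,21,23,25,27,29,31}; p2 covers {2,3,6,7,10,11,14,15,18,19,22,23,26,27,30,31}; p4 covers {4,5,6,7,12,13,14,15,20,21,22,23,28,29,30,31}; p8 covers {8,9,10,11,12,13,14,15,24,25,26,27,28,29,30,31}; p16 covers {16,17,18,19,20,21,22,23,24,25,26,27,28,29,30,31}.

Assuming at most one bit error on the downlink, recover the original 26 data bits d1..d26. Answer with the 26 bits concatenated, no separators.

11000110111000101100111100

s1 (pos 1,3,5,7,9,11,13,15,17,19,21,23,25,27,29,31): 0⊕1⊕1⊕0⊕0⊕1⊕1⊕1⊕0⊕0⊕0⊕1⊕0⊕1⊕1⊕0 = 0
s2 (pos 2,3,6,7,10,11,14,15,18,19,22,23,26,27,30,31): 1⊕1⊕0⊕0⊕1⊕1⊕0⊕1⊕0⊕0⊕1⊕1⊕1⊕1⊕0⊕0 = 1
s4 (pos 4,5,6,7,12,13,14,15,20,21,22,23,28,29,30,31): 1⊕1⊕0⊕0⊕0⊕1⊕0⊕1⊕1⊕0⊕1⊕1⊕1⊕1⊕0⊕0 = 1
s8 (pos 8,9,10,11,12,13,14,15,24,25,26,27,28,29,30,31): 1⊕0⊕1⊕1⊕0⊕1⊕0⊕1⊕0⊕0⊕1⊕1⊕1⊕1⊕0⊕0 = 1
s16 (pos 16,17,18,19,20,21,22,23,24,25,26,27,28,29,30,31): 1⊕0⊕0⊕0⊕1⊕0⊕1⊕1⊕0⊕0⊕1⊕1⊕1⊕1⊕0⊕0 = 0
Syndrome s16…s1 = 01110 → error at position 14.
Flip position 14: 0111100101101011000101100111100 → 0111100101101111000101100111100
Read data bits from positions 3,5,6,7,9,10,11,12,13,14,15,17,18,19,20,21,22,23,24,25,26,27,28,29,30,31: 11000110111000101100111100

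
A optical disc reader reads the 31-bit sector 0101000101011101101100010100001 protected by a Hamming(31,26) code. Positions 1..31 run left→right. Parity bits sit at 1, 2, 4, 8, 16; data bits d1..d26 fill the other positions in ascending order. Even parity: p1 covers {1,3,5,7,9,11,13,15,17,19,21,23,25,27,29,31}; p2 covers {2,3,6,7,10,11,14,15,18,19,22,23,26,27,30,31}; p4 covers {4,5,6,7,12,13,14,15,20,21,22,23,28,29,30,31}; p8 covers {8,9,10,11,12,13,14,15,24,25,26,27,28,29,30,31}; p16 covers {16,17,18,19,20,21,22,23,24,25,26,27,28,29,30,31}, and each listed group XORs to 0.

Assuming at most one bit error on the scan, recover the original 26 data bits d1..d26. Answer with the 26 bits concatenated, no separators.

00000101110101100010100001

s1 (pos 1,3,5,7,9,11,13,15,17,19,21,23,25,27,29,31): 0⊕0⊕0⊕0⊕0⊕0⊕1⊕0⊕1⊕1⊕0⊕0⊕0⊕0⊕0⊕1 = 0
s2 (pos 2,3,6,7,10,11,14,15,18,19,22,23,26,27,30,31): 1⊕0⊕0⊕0⊕1⊕0⊕1⊕0⊕0⊕1⊕0⊕0⊕1⊕0⊕0⊕1 = 0
s4 (pos 4,5,6,7,12,13,14,15,20,21,22,23,28,29,30,31): 1⊕0⊕0⊕0⊕1⊕1⊕1⊕0⊕1⊕0⊕0⊕0⊕0⊕0⊕0⊕1 = 0
s8 (pos 8,9,10,11,12,13,14,15,24,25,26,27,28,29,30,31): 1⊕0⊕1⊕0⊕1⊕1⊕1⊕0⊕1⊕0⊕1⊕0⊕0⊕0⊕0⊕1 = 0
s16 (pos 16,17,18,19,20,21,22,23,24,25,26,27,28,29,30,31): 1⊕1⊕0⊕1⊕1⊕0⊕0⊕0⊕1⊕0⊕1⊕0⊕0⊕0⊕0⊕1 = 1
Syndrome s16…s1 = 10000 → error at position 16.
Flip position 16: 0101000101011101101100010100001 → 0101000101011100101100010100001
Read data bits from positions 3,5,6,7,9,10,11,12,13,14,15,17,18,19,20,21,22,23,24,25,26,27,28,29,30,31: 00000101110101100010100001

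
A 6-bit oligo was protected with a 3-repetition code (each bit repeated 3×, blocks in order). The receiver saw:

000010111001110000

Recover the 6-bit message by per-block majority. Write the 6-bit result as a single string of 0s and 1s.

Block 1 (000): 0 ones → 0
Block 2 (010): 1 one → 0
Block 3 (111): 3 ones → 1
Block 4 (001): 1 one → 0
Block 5 (110): 2 ones → 1
Block 6 (000): 0 ones → 0

001010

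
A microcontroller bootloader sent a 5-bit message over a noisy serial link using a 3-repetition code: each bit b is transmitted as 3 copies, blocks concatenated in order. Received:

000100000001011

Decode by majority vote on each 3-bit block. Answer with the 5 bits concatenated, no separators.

00001

Block 1 (000): 0 ones → 0
Block 2 (100): 1 one → 0
Block 3 (000): 0 ones → 0
Block 4 (001): 1 one → 0
Block 5 (011): 2 ones → 1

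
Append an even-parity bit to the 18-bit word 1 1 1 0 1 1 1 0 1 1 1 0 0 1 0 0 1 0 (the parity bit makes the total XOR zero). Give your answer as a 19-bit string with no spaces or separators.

1110111011100100101

XOR of the 18 data bits: 1⊕1⊕1⊕0⊕1⊕1⊕1⊕0⊕1⊕1⊕1⊕0⊕0⊕1⊕0⊕0⊕1⊕0 = 1
Parity bit = 1 (so all 19 bits XOR to 0).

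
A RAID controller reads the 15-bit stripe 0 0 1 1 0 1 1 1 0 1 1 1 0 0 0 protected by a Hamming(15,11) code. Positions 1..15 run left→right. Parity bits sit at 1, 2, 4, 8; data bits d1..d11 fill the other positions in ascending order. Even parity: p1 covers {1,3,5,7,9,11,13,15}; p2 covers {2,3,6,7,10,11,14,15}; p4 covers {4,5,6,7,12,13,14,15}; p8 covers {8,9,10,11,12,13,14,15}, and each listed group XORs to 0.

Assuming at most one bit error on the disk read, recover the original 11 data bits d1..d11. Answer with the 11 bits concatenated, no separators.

s1 (pos 1,3,5,7,9,11,13,15): 0⊕1⊕0⊕1⊕0⊕1⊕0⊕0 = 1
s2 (pos 2,3,6,7,10,11,14,15): 0⊕1⊕1⊕1⊕1⊕1⊕0⊕0 = 1
s4 (pos 4,5,6,7,12,13,14,15): 1⊕0⊕1⊕1⊕1⊕0⊕0⊕0 = 0
s8 (pos 8,9,10,11,12,13,14,15): 1⊕0⊕1⊕1⊕1⊕0⊕0⊕0 = 0
Syndrome s8…s1 = 0011 → error at position 3.
Flip position 3: 001101110111000 → 000101110111000
Read data bits from positions 3,5,6,7,9,10,11,12,13,14,15: 00110111000

00110111000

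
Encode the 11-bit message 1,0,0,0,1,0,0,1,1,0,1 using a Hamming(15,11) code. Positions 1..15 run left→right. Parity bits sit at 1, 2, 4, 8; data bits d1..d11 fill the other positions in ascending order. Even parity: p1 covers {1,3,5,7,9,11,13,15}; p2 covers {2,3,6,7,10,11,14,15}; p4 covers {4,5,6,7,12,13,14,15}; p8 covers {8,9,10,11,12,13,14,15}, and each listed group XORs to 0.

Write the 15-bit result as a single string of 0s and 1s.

Place data at non-parity positions: p1 p2 1 p4 0 0 0 p8 1 0 0 1 1 0 1
p1 (pos 1,3,5,7,9,11,13,15): XOR of data positions = 1⊕0⊕0⊕1⊕0⊕1⊕1 = 0
p2 (pos 2,3,6,7,10,11,14,15): XOR of data positions = 1⊕0⊕0⊕0⊕0⊕0⊕1 = 0
p4 (pos 4,5,6,7,12,13,14,15): XOR of data positions = 0⊕0⊕0⊕1⊕1⊕0⊕1 = 1
p8 (pos 8,9,10,11,12,13,14,15): XOR of data positions = 1⊕0⊕0⊕1⊕1⊕0⊕1 = 0
Codeword: 001100001001101

001100001001101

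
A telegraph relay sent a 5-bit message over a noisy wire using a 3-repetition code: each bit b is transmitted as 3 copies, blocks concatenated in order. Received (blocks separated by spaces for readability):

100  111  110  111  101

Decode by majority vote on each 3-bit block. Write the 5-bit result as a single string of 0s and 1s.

Block 1 (100): 1 one → 0
Block 2 (111): 3 ones → 1
Block 3 (110): 2 ones → 1
Block 4 (111): 3 ones → 1
Block 5 (101): 2 ones → 1

01111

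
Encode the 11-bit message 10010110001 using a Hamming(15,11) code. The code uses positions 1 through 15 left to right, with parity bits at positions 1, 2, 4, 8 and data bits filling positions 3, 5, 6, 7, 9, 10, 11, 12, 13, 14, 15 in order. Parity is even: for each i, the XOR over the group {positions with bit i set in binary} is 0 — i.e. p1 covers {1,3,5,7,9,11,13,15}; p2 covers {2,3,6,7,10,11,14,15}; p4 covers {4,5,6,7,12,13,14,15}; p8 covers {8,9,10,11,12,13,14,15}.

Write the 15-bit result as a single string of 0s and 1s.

011000110110001

Place data at non-parity positions: p1 p2 1 p4 0 0 1 p8 0 1 1 0 0 0 1
p1 (pos 1,3,5,7,9,11,13,15): XOR of data positions = 1⊕0⊕1⊕0⊕1⊕0⊕1 = 0
p2 (pos 2,3,6,7,10,11,14,15): XOR of data positions = 1⊕0⊕1⊕1⊕1⊕0⊕1 = 1
p4 (pos 4,5,6,7,12,13,14,15): XOR of data positions = 0⊕0⊕1⊕0⊕0⊕0⊕1 = 0
p8 (pos 8,9,10,11,12,13,14,15): XOR of data positions = 0⊕1⊕1⊕0⊕0⊕0⊕1 = 1
Codeword: 011000110110001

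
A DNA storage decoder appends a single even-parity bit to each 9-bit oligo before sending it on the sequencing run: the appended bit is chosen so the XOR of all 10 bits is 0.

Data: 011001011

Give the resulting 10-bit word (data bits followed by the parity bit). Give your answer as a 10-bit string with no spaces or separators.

0110010111

XOR of the 9 data bits: 0⊕1⊕1⊕0⊕0⊕1⊕0⊕1⊕1 = 1
Parity bit = 1 (so all 10 bits XOR to 0).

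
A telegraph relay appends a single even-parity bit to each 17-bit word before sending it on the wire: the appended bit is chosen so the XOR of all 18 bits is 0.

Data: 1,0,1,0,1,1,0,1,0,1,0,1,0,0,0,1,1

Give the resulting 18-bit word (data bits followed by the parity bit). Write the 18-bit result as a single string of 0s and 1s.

101011010101000111

XOR of the 17 data bits: 1⊕0⊕1⊕0⊕1⊕1⊕0⊕1⊕0⊕1⊕0⊕1⊕0⊕0⊕0⊕1⊕1 = 1
Parity bit = 1 (so all 18 bits XOR to 0).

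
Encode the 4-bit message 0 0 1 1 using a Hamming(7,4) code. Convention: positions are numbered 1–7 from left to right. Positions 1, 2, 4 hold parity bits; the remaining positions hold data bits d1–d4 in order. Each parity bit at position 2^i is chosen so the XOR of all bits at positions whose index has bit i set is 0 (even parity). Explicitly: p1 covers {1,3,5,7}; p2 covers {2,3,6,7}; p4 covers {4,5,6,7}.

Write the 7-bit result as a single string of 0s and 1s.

1000011

Place data at non-parity positions: p1 p2 0 p4 0 1 1
p1 (pos 1,3,5,7): XOR of data positions = 0⊕0⊕1 = 1
p2 (pos 2,3,6,7): XOR of data positions = 0⊕1⊕1 = 0
p4 (pos 4,5,6,7): XOR of data positions = 0⊕1⊕1 = 0
Codeword: 1000011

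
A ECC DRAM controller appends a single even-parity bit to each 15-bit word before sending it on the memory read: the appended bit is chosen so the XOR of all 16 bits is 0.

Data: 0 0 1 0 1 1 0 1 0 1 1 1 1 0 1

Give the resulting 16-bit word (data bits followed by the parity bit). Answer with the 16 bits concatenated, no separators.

0010110101111011

XOR of the 15 data bits: 0⊕0⊕1⊕0⊕1⊕1⊕0⊕1⊕0⊕1⊕1⊕1⊕1⊕0⊕1 = 1
Parity bit = 1 (so all 16 bits XOR to 0).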